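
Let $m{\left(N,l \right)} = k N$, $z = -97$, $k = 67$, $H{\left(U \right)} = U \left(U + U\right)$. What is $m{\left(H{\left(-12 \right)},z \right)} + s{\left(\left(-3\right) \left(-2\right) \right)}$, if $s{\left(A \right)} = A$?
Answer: $19302$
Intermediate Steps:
$H{\left(U \right)} = 2 U^{2}$ ($H{\left(U \right)} = U 2 U = 2 U^{2}$)
$m{\left(N,l \right)} = 67 N$
$m{\left(H{\left(-12 \right)},z \right)} + s{\left(\left(-3\right) \left(-2\right) \right)} = 67 \cdot 2 \left(-12\right)^{2} - -6 = 67 \cdot 2 \cdot 144 + 6 = 67 \cdot 288 + 6 = 19296 + 6 = 19302$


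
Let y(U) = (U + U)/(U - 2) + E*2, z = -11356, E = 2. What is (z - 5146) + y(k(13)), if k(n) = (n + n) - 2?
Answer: -181454/11 ≈ -16496.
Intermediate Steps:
k(n) = -2 + 2*n (k(n) = 2*n - 2 = -2 + 2*n)
y(U) = 4 + 2*U/(-2 + U) (y(U) = (U + U)/(U - 2) + 2*2 = (2*U)/(-2 + U) + 4 = 2*U/(-2 + U) + 4 = 4 + 2*U/(-2 + U))
(z - 5146) + y(k(13)) = (-11356 - 5146) + 2*(-4 + 3*(-2 + 2*13))/(-2 + (-2 + 2*13)) = -16502 + 2*(-4 + 3*(-2 + 26))/(-2 + (-2 + 26)) = -16502 + 2*(-4 + 3*24)/(-2 + 24) = -16502 + 2*(-4 + 72)/22 = -16502 + 2*(1/22)*68 = -16502 + 68/11 = -181454/11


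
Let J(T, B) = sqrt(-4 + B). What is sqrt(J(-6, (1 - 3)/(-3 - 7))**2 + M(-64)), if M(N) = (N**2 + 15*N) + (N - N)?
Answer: sqrt(78305)/5 ≈ 55.966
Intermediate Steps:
M(N) = N**2 + 15*N (M(N) = (N**2 + 15*N) + 0 = N**2 + 15*N)
sqrt(J(-6, (1 - 3)/(-3 - 7))**2 + M(-64)) = sqrt((sqrt(-4 + (1 - 3)/(-3 - 7)))**2 - 64*(15 - 64)) = sqrt((sqrt(-4 - 2/(-10)))**2 - 64*(-49)) = sqrt((sqrt(-4 - 2*(-1/10)))**2 + 3136) = sqrt((sqrt(-4 + 1/5))**2 + 3136) = sqrt((sqrt(-19/5))**2 + 3136) = sqrt((I*sqrt(95)/5)**2 + 3136) = sqrt(-19/5 + 3136) = sqrt(15661/5) = sqrt(78305)/5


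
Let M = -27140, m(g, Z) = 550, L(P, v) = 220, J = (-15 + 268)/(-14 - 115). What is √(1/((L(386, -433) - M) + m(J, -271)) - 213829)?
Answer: I*√166565969826990/27910 ≈ 462.42*I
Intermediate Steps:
J = -253/129 (J = 253/(-129) = 253*(-1/129) = -253/129 ≈ -1.9612)
√(1/((L(386, -433) - M) + m(J, -271)) - 213829) = √(1/((220 - 1*(-27140)) + 550) - 213829) = √(1/((220 + 27140) + 550) - 213829) = √(1/(27360 + 550) - 213829) = √(1/27910 - 213829) = √(-5967967389/27910) = I*√166565969826990/27910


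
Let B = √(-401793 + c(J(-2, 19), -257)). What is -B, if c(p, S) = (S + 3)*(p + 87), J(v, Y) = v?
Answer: -I*√423383 ≈ -650.68*I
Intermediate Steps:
c(p, S) = (3 + S)*(87 + p)
B = I*√423383 (B = √(-401793 + (261 + 3*(-2) + 87*(-257) - 257*(-2))) = √(-401793 + (261 - 6 - 22359 + 514)) = √(-401793 - 21590) = √(-423383) = I*√423383 ≈ 650.68*I)
-B = -I*√423383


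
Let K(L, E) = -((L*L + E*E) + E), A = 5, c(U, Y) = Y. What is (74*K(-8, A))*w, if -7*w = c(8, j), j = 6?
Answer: 41736/7 ≈ 5962.3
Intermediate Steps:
w = -6/7 (w = -⅐*6 = -6/7 ≈ -0.85714)
K(L, E) = -E - E² - L² (K(L, E) = -((L² + E²) + E) = -((E² + L²) + E) = -(E + E² + L²) = -E - E² - L²)
(74*K(-8, A))*w = (74*(-1*5 - 1*5² - 1*(-8)²))*(-6/7) = (74*(-5 - 1*25 - 1*64))*(-6/7) = (74*(-5 - 25 - 64))*(-6/7) = (74*(-94))*(-6/7) = -6956*(-6/7) = 41736/7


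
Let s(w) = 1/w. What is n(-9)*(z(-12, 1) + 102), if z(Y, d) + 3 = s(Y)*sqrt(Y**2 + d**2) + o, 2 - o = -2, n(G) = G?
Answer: -927 + 3*sqrt(145)/4 ≈ -917.97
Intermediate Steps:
o = 4 (o = 2 - 1*(-2) = 2 + 2 = 4)
z(Y, d) = 1 + sqrt(Y**2 + d**2)/Y (z(Y, d) = -3 + (sqrt(Y**2 + d**2)/Y + 4) = -3 + (4 + sqrt(Y**2 + d**2)/Y) = 1 + sqrt(Y**2 + d**2)/Y)
n(-9)*(z(-12, 1) + 102) = -9*((-12 + sqrt((-12)**2 + 1**2))/(-12) + 102) = -9*(-(-12 + sqrt(144 + 1))/12 + 102) = -9*(-(-12 + sqrt(145))/12 + 102) = -9*((1 - sqrt(145)/12) + 102) = -9*(103 - sqrt(145)/12) = -927 + 3*sqrt(145)/4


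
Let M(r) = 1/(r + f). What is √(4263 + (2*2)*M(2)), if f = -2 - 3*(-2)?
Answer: √38373/3 ≈ 65.297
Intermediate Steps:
f = 4 (f = -2 + 6 = 4)
M(r) = 1/(4 + r) (M(r) = 1/(r + 4) = 1/(4 + r))
√(4263 + (2*2)*M(2)) = √(4263 + (2*2)/(4 + 2)) = √(4263 + 4/6) = √(4263 + 4*(⅙)) = √(4263 + ⅔) = √(12791/3) = √38373/3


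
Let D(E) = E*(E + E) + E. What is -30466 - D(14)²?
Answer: -195302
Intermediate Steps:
D(E) = E + 2*E² (D(E) = E*(2*E) + E = 2*E² + E = E + 2*E²)
-30466 - D(14)² = -30466 - (14*(1 + 2*14))² = -30466 - (14*(1 + 28))² = -30466 - (14*29)² = -30466 - 1*406² = -30466 - 1*164836 = -30466 - 164836 = -195302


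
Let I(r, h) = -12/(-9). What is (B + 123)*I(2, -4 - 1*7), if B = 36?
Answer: 212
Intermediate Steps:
I(r, h) = 4/3 (I(r, h) = -12*(-⅑) = 4/3)
(B + 123)*I(2, -4 - 1*7) = (36 + 123)*(4/3) = 159*(4/3) = 212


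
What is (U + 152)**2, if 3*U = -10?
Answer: 198916/9 ≈ 22102.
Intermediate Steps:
U = -10/3 (U = (1/3)*(-10) = -10/3 ≈ -3.3333)
(U + 152)**2 = (-10/3 + 152)**2 = (446/3)**2 = 198916/9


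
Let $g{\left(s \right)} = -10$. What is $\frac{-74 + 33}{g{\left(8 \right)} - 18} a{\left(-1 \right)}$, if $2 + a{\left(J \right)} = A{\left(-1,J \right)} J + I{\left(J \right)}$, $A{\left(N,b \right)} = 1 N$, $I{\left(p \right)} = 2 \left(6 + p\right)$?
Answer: $\frac{369}{28} \approx 13.179$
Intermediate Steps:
$I{\left(p \right)} = 12 + 2 p$
$A{\left(N,b \right)} = N$
$a{\left(J \right)} = 10 + J$ ($a{\left(J \right)} = -2 + \left(- J + \left(12 + 2 J\right)\right) = -2 + \left(12 + J\right) = 10 + J$)
$\frac{-74 + 33}{g{\left(8 \right)} - 18} a{\left(-1 \right)} = \frac{-74 + 33}{-10 - 18} \left(10 - 1\right) = - \frac{41}{-28} \cdot 9 = \left(-41\right) \left(- \frac{1}{28}\right) 9 = \frac{41}{28} \cdot 9 = \frac{369}{28}$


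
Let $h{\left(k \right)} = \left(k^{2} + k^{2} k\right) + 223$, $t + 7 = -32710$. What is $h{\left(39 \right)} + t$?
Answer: $28346$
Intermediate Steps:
$t = -32717$ ($t = -7 - 32710 = -32717$)
$h{\left(k \right)} = 223 + k^{2} + k^{3}$ ($h{\left(k \right)} = \left(k^{2} + k^{3}\right) + 223 = 223 + k^{2} + k^{3}$)
$h{\left(39 \right)} + t = \left(223 + 39^{2} + 39^{3}\right) - 32717 = \left(223 + 1521 + 59319\right) - 32717 = 61063 - 32717 = 28346$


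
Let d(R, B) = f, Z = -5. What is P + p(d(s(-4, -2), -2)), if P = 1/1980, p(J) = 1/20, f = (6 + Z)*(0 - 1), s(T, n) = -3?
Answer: 5/99 ≈ 0.050505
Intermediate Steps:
f = -1 (f = (6 - 5)*(0 - 1) = 1*(-1) = -1)
d(R, B) = -1
p(J) = 1/20
P = 1/1980 ≈ 0.00050505
P + p(d(s(-4, -2), -2)) = 1/1980 + 1/20 = 5/99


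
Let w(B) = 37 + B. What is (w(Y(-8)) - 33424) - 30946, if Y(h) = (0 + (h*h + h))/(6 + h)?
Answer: -64361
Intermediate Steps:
Y(h) = (h + h**2)/(6 + h) (Y(h) = (0 + (h**2 + h))/(6 + h) = (0 + (h + h**2))/(6 + h) = (h + h**2)/(6 + h))
(w(Y(-8)) - 33424) - 30946 = ((37 - 8*(1 - 8)/(6 - 8)) - 33424) - 30946 = ((37 - 8*(-7)/(-2)) - 33424) - 30946 = ((37 - 8*(-1/2)*(-7)) - 33424) - 30946 = ((37 - 28) - 33424) - 30946 = (9 - 33424) - 30946 = -33415 - 30946 = -64361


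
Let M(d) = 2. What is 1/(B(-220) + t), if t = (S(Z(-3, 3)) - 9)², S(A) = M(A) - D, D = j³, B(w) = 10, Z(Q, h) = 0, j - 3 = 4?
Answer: 1/122510 ≈ 8.1626e-6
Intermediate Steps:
j = 7 (j = 3 + 4 = 7)
D = 343 (D = 7³ = 343)
S(A) = -341 (S(A) = 2 - 1*343 = 2 - 343 = -341)
t = 122500 (t = (-341 - 9)² = (-350)² = 122500)
1/(B(-220) + t) = 1/(10 + 122500) = 1/122510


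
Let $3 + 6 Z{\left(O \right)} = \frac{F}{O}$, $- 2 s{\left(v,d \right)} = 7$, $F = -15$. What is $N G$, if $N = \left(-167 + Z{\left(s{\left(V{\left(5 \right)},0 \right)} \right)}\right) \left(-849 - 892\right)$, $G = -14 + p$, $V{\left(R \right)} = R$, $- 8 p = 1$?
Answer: $- \frac{459371555}{112} \approx -4.1015 \cdot 10^{6}$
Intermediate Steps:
$p = - \frac{1}{8}$ ($p = \left(- \frac{1}{8}\right) 1 = - \frac{1}{8} \approx -0.125$)
$s{\left(v,d \right)} = - \frac{7}{2}$ ($s{\left(v,d \right)} = \left(- \frac{1}{2}\right) 7 = - \frac{7}{2}$)
$G = - \frac{113}{8}$ ($G = -14 - \frac{1}{8} = - \frac{113}{8} \approx -14.125$)
$Z{\left(O \right)} = - \frac{1}{2} - \frac{5}{2 O}$ ($Z{\left(O \right)} = - \frac{1}{2} + \frac{\left(-15\right) \frac{1}{O}}{6} = - \frac{1}{2} - \frac{5}{2 O}$)
$N = \frac{4065235}{14}$ ($N = \left(-167 + \frac{-5 - - \frac{7}{2}}{2 \left(- \frac{7}{2}\right)}\right) \left(-849 - 892\right) = \left(-167 + \frac{1}{2} \left(- \frac{2}{7}\right) \left(-5 + \frac{7}{2}\right)\right) \left(-1741\right) = \left(-167 + \frac{1}{2} \left(- \frac{2}{7}\right) \left(- \frac{3}{2}\right)\right) \left(-1741\right) = \left(-167 + \frac{3}{14}\right) \left(-1741\right) = \left(- \frac{2335}{14}\right) \left(-1741\right) = \frac{4065235}{14} \approx 2.9037 \cdot 10^{5}$)
$N G = \frac{4065235}{14} \left(- \frac{113}{8}\right) = - \frac{459371555}{112}$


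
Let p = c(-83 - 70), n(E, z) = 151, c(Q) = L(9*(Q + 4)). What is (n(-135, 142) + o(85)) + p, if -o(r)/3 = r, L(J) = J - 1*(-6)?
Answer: -1439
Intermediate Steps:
L(J) = 6 + J (L(J) = J + 6 = 6 + J)
c(Q) = 42 + 9*Q (c(Q) = 6 + 9*(Q + 4) = 6 + 9*(4 + Q) = 6 + (36 + 9*Q) = 42 + 9*Q)
p = -1335 (p = 42 + 9*(-83 - 70) = 42 + 9*(-153) = 42 - 1377 = -1335)
o(r) = -3*r
(n(-135, 142) + o(85)) + p = (151 - 3*85) - 1335 = (151 - 255) - 1335 = -104 - 1335 = -1439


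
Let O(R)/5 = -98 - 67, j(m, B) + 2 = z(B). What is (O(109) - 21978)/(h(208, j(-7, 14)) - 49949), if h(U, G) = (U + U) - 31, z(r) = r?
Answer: 22803/49564 ≈ 0.46007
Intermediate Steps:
j(m, B) = -2 + B
h(U, G) = -31 + 2*U (h(U, G) = 2*U - 31 = -31 + 2*U)
O(R) = -825 (O(R) = 5*(-98 - 67) = 5*(-165) = -825)
(O(109) - 21978)/(h(208, j(-7, 14)) - 49949) = (-825 - 21978)/((-31 + 2*208) - 49949) = -22803/((-31 + 416) - 49949) = -22803/(385 - 49949) = -22803/(-49564) = -22803*(-1/49564) = 22803/49564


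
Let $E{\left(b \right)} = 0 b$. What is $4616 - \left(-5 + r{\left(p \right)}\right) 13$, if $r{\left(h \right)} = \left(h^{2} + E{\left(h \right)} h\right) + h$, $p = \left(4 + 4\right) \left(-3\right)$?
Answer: $-2495$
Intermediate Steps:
$p = -24$ ($p = 8 \left(-3\right) = -24$)
$E{\left(b \right)} = 0$
$r{\left(h \right)} = h + h^{2}$ ($r{\left(h \right)} = \left(h^{2} + 0 h\right) + h = \left(h^{2} + 0\right) + h = h^{2} + h = h + h^{2}$)
$4616 - \left(-5 + r{\left(p \right)}\right) 13 = 4616 - \left(-5 - 24 \left(1 - 24\right)\right) 13 = 4616 - \left(-5 - -552\right) 13 = 4616 - \left(-5 + 552\right) 13 = 4616 - 547 \cdot 13 = 4616 - 7111 = -2495$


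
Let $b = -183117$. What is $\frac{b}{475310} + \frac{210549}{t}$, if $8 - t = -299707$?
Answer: $\frac{9444751}{29771690} \approx 0.31724$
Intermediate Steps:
$t = 299715$ ($t = 8 - -299707 = 8 + 299707 = 299715$)
$\frac{b}{475310} + \frac{210549}{t} = - \frac{183117}{475310} + \frac{210549}{299715} = \left(-183117\right) \frac{1}{475310} + 210549 \cdot \frac{1}{299715} = - \frac{16647}{43210} + \frac{70183}{99905} = \frac{9444751}{29771690}$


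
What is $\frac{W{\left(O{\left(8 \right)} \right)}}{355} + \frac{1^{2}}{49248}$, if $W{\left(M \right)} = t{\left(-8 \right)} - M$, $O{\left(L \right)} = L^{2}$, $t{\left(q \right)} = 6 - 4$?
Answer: $- \frac{3053021}{17483040} \approx -0.17463$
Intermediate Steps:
$t{\left(q \right)} = 2$ ($t{\left(q \right)} = 6 - 4 = 2$)
$W{\left(M \right)} = 2 - M$
$\frac{W{\left(O{\left(8 \right)} \right)}}{355} + \frac{1^{2}}{49248} = \frac{2 - 8^{2}}{355} + \frac{1^{2}}{49248} = \left(2 - 64\right) \frac{1}{355} + 1 \cdot \frac{1}{49248} = \left(2 - 64\right) \frac{1}{355} + \frac{1}{49248} = \left(-62\right) \frac{1}{355} + \frac{1}{49248} = - \frac{62}{355} + \frac{1}{49248} = - \frac{3053021}{17483040}$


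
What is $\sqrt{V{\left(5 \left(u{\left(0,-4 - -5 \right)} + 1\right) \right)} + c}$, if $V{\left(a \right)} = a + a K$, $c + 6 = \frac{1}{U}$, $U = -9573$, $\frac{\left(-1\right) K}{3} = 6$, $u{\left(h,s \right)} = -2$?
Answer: $\frac{7 \sqrt{147749682}}{9573} \approx 8.8882$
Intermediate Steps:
$K = -18$ ($K = \left(-3\right) 6 = -18$)
$c = - \frac{57439}{9573}$ ($c = -6 + \frac{1}{-9573} = -6 - \frac{1}{9573} = - \frac{57439}{9573} \approx -6.0001$)
$V{\left(a \right)} = - 17 a$ ($V{\left(a \right)} = a + a \left(-18\right) = a - 18 a = - 17 a$)
$\sqrt{V{\left(5 \left(u{\left(0,-4 - -5 \right)} + 1\right) \right)} + c} = \sqrt{- 17 \cdot 5 \left(-2 + 1\right) - \frac{57439}{9573}} = \sqrt{- 17 \cdot 5 \left(-1\right) - \frac{57439}{9573}} = \sqrt{\left(-17\right) \left(-5\right) - \frac{57439}{9573}} = \sqrt{85 - \frac{57439}{9573}} = \sqrt{\frac{756266}{9573}} = \frac{7 \sqrt{147749682}}{9573}$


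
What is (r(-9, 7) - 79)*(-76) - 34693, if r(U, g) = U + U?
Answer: -27321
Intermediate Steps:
r(U, g) = 2*U
(r(-9, 7) - 79)*(-76) - 34693 = (2*(-9) - 79)*(-76) - 34693 = (-18 - 79)*(-76) - 34693 = -97*(-76) - 34693 = 7372 - 34693 = -27321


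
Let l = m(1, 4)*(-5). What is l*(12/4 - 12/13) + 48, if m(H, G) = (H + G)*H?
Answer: -51/13 ≈ -3.9231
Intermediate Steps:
m(H, G) = H*(G + H) (m(H, G) = (G + H)*H = H*(G + H))
l = -25 (l = (1*(4 + 1))*(-5) = (1*5)*(-5) = 5*(-5) = -25)
l*(12/4 - 12/13) + 48 = -25*(12/4 - 12/13) + 48 = -25*(12*(¼) - 12*1/13) + 48 = -25*(3 - 12/13) + 48 = -25*27/13 + 48 = -675/13 + 48 = -51/13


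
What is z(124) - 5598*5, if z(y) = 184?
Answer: -27806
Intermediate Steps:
z(124) - 5598*5 = 184 - 5598*5 = 184 - 1*27990 = 184 - 27990 = -27806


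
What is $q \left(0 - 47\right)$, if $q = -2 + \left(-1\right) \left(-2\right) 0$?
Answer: $94$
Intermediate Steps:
$q = -2$ ($q = -2 + 2 \cdot 0 = -2 + 0 = -2$)
$q \left(0 - 47\right) = - 2 \left(0 - 47\right) = \left(-2\right) \left(-47\right) = 94$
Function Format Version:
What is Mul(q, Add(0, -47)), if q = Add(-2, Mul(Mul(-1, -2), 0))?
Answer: 94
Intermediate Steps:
q = -2 (q = Add(-2, Mul(2, 0)) = Add(-2, 0) = -2)
Mul(q, Add(0, -47)) = Mul(-2, Add(0, -47)) = Mul(-2, -47) = 94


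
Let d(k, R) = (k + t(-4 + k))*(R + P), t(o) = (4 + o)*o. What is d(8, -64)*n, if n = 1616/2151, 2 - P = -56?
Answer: -129280/717 ≈ -180.31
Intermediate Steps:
P = 58 (P = 2 - 1*(-56) = 2 + 56 = 58)
t(o) = o*(4 + o)
d(k, R) = (58 + R)*(k + k*(-4 + k)) (d(k, R) = (k + (-4 + k)*(4 + (-4 + k)))*(R + 58) = (k + (-4 + k)*k)*(58 + R) = (k + k*(-4 + k))*(58 + R) = (58 + R)*(k + k*(-4 + k)))
n = 1616/2151 (n = 1616*(1/2151) = 1616/2151 ≈ 0.75128)
d(8, -64)*n = (8*(-174 - 64 + 58*8 - 64*(-4 + 8)))*(1616/2151) = (8*(-174 - 64 + 464 - 64*4))*(1616/2151) = (8*(-174 - 64 + 464 - 256))*(1616/2151) = (8*(-30))*(1616/2151) = -240*1616/2151 = -129280/717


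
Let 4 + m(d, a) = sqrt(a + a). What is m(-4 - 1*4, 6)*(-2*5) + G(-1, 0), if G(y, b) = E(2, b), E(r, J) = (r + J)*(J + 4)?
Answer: 48 - 20*sqrt(3) ≈ 13.359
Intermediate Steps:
E(r, J) = (4 + J)*(J + r) (E(r, J) = (J + r)*(4 + J) = (4 + J)*(J + r))
G(y, b) = 8 + b**2 + 6*b (G(y, b) = b**2 + 4*b + 4*2 + b*2 = b**2 + 4*b + 8 + 2*b = 8 + b**2 + 6*b)
m(d, a) = -4 + sqrt(2)*sqrt(a) (m(d, a) = -4 + sqrt(a + a) = -4 + sqrt(2*a) = -4 + sqrt(2)*sqrt(a))
m(-4 - 1*4, 6)*(-2*5) + G(-1, 0) = (-4 + sqrt(2)*sqrt(6))*(-2*5) + (8 + 0**2 + 6*0) = (-4 + 2*sqrt(3))*(-10) + (8 + 0 + 0) = (40 - 20*sqrt(3)) + 8 = 48 - 20*sqrt(3)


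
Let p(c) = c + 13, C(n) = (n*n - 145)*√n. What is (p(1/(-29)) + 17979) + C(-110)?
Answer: 521767/29 + 11955*I*√110 ≈ 17992.0 + 1.2539e+5*I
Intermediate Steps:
C(n) = √n*(-145 + n²) (C(n) = (n² - 145)*√n = (-145 + n²)*√n = √n*(-145 + n²))
p(c) = 13 + c
(p(1/(-29)) + 17979) + C(-110) = ((13 + 1/(-29)) + 17979) + √(-110)*(-145 + (-110)²) = ((13 - 1/29) + 17979) + (I*√110)*(-145 + 12100) = (376/29 + 17979) + (I*√110)*11955 = 521767/29 + 11955*I*√110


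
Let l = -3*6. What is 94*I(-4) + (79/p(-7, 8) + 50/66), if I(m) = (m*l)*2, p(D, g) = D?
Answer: 3124384/231 ≈ 13525.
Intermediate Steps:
l = -18
I(m) = -36*m (I(m) = (m*(-18))*2 = -18*m*2 = -36*m)
94*I(-4) + (79/p(-7, 8) + 50/66) = 94*(-36*(-4)) + (79/(-7) + 50/66) = 94*144 + (79*(-1/7) + 50*(1/66)) = 13536 + (-79/7 + 25/33) = 13536 - 2432/231 = 3124384/231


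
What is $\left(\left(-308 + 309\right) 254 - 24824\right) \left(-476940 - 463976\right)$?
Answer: $23118306120$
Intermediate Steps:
$\left(\left(-308 + 309\right) 254 - 24824\right) \left(-476940 - 463976\right) = \left(1 \cdot 254 - 24824\right) \left(-940916\right) = \left(254 - 24824\right) \left(-940916\right) = \left(-24570\right) \left(-940916\right) = 23118306120$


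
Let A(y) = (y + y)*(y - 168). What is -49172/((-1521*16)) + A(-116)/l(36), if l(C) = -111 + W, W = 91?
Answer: -100154183/30420 ≈ -3292.4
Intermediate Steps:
l(C) = -20 (l(C) = -111 + 91 = -20)
A(y) = 2*y*(-168 + y) (A(y) = (2*y)*(-168 + y) = 2*y*(-168 + y))
-49172/((-1521*16)) + A(-116)/l(36) = -49172/((-1521*16)) + (2*(-116)*(-168 - 116))/(-20) = -49172/(-24336) + (2*(-116)*(-284))*(-1/20) = -49172*(-1/24336) + 65888*(-1/20) = 12293/6084 - 16472/5 = -100154183/30420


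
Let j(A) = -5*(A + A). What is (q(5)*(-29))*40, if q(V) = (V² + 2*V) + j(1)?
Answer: -29000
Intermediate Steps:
j(A) = -10*A
q(V) = -10 + V² + 2*V (q(V) = (V² + 2*V) - 10*1 = (V² + 2*V) - 10 = -10 + V² + 2*V)
(q(5)*(-29))*40 = ((-10 + 5² + 2*5)*(-29))*40 = ((-10 + 25 + 10)*(-29))*40 = (25*(-29))*40 = -725*40 = -29000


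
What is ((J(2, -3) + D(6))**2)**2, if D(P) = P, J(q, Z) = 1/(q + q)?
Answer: 390625/256 ≈ 1525.9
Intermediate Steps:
J(q, Z) = 1/(2*q)
((J(2, -3) + D(6))**2)**2 = (((1/2)/2 + 6)**2)**2 = (((1/2)*(1/2) + 6)**2)**2 = ((1/4 + 6)**2)**2 = ((25/4)**2)**2 = (625/16)**2 = 390625/256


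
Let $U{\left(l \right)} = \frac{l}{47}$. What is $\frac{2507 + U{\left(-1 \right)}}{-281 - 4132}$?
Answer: $- \frac{39276}{69137} \approx -0.56809$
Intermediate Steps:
$U{\left(l \right)} = \frac{l}{47}$ ($U{\left(l \right)} = l \frac{1}{47} = \frac{l}{47}$)
$\frac{2507 + U{\left(-1 \right)}}{-281 - 4132} = \frac{2507 + \frac{1}{47} \left(-1\right)}{-281 - 4132} = \frac{2507 - \frac{1}{47}}{-281 - 4132} = \frac{117828}{47 \left(-281 - 4132\right)} = \frac{117828}{47 \left(-4413\right)} = \frac{117828}{47} \left(- \frac{1}{4413}\right) = - \frac{39276}{69137}$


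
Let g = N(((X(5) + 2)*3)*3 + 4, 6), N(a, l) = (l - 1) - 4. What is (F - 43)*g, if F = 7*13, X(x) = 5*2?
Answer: 48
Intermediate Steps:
X(x) = 10
F = 91
N(a, l) = -5 + l (N(a, l) = (-1 + l) - 4 = -5 + l)
g = 1 (g = -5 + 6 = 1)
(F - 43)*g = (91 - 43)*1 = 48*1 = 48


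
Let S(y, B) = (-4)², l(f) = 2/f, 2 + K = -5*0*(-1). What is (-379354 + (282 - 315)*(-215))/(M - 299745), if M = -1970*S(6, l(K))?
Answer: 372259/331265 ≈ 1.1238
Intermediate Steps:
K = -2 (K = -2 - 5*0*(-1) = -2 + 0*(-1) = -2 + 0 = -2)
S(y, B) = 16
M = -31520 (M = -1970*16 = -31520)
(-379354 + (282 - 315)*(-215))/(M - 299745) = (-379354 + (282 - 315)*(-215))/(-31520 - 299745) = (-379354 - 33*(-215))/(-331265) = (-379354 + 7095)*(-1/331265) = -372259*(-1/331265) = 372259/331265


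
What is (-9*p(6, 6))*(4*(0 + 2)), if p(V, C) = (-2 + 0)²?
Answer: -288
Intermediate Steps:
p(V, C) = 4 (p(V, C) = (-2)² = 4)
(-9*p(6, 6))*(4*(0 + 2)) = (-9*4)*(4*(0 + 2)) = -144*2 = -36*8 = -288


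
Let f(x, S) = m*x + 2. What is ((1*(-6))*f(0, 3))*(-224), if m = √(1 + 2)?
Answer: 2688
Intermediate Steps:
m = √3 ≈ 1.7320
f(x, S) = 2 + x*√3 (f(x, S) = √3*x + 2 = x*√3 + 2 = 2 + x*√3)
((1*(-6))*f(0, 3))*(-224) = ((1*(-6))*(2 + 0*√3))*(-224) = -6*(2 + 0)*(-224) = -6*2*(-224) = -12*(-224) = 2688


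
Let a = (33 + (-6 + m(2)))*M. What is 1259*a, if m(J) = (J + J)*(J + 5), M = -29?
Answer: -2008105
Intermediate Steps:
m(J) = 2*J*(5 + J) (m(J) = (2*J)*(5 + J) = 2*J*(5 + J))
a = -1595 (a = (33 + (-6 + 2*2*(5 + 2)))*(-29) = (33 + (-6 + 2*2*7))*(-29) = (33 + (-6 + 28))*(-29) = (33 + 22)*(-29) = 55*(-29) = -1595)
1259*a = 1259*(-1595) = -2008105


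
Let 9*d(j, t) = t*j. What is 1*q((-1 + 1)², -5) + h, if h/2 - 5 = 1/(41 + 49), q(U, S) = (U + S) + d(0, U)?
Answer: 226/45 ≈ 5.0222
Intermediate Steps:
d(j, t) = j*t/9 (d(j, t) = (t*j)/9 = (j*t)/9 = j*t/9)
q(U, S) = S + U (q(U, S) = (U + S) + (⅑)*0*U = (S + U) + 0 = S + U)
h = 451/45 (h = 10 + 2/(41 + 49) = 10 + 2/90 = 10 + 2*(1/90) = 10 + 1/45 = 451/45 ≈ 10.022)
1*q((-1 + 1)², -5) + h = 1*(-5 + (-1 + 1)²) + 451/45 = 1*(-5 + 0²) + 451/45 = 1*(-5 + 0) + 451/45 = 1*(-5) + 451/45 = -5 + 451/45 = 226/45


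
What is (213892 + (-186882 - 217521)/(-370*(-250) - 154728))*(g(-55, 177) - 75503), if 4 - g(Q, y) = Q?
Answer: -251048883667719/15557 ≈ -1.6137e+10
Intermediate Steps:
g(Q, y) = 4 - Q
(213892 + (-186882 - 217521)/(-370*(-250) - 154728))*(g(-55, 177) - 75503) = (213892 + (-186882 - 217521)/(-370*(-250) - 154728))*((4 - 1*(-55)) - 75503) = (213892 - 404403/(92500 - 154728))*((4 + 55) - 75503) = (213892 - 404403/(-62228))*(59 - 75503) = (213892 - 404403*(-1/62228))*(-75444) = (213892 + 404403/62228)*(-75444) = (13310475779/62228)*(-75444) = -251048883667719/15557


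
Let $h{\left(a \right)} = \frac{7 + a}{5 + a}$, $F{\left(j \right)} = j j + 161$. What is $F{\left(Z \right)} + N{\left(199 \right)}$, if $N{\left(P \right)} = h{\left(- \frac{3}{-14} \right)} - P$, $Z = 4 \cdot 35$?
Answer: $\frac{1428127}{73} \approx 19563.0$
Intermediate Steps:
$Z = 140$
$F{\left(j \right)} = 161 + j^{2}$ ($F{\left(j \right)} = j^{2} + 161 = 161 + j^{2}$)
$h{\left(a \right)} = \frac{7 + a}{5 + a}$
$N{\left(P \right)} = \frac{101}{73} - P$ ($N{\left(P \right)} = \frac{7 - \frac{3}{-14}}{5 - \frac{3}{-14}} - P = \frac{7 - - \frac{3}{14}}{5 - - \frac{3}{14}} - P = \frac{7 + \frac{3}{14}}{5 + \frac{3}{14}} - P = \frac{1}{\frac{73}{14}} \cdot \frac{101}{14} - P = \frac{14}{73} \cdot \frac{101}{14} - P = \frac{101}{73} - P$)
$F{\left(Z \right)} + N{\left(199 \right)} = \left(161 + 140^{2}\right) + \left(\frac{101}{73} - 199\right) = \left(161 + 19600\right) + \left(\frac{101}{73} - 199\right) = 19761 - \frac{14426}{73} = \frac{1428127}{73}$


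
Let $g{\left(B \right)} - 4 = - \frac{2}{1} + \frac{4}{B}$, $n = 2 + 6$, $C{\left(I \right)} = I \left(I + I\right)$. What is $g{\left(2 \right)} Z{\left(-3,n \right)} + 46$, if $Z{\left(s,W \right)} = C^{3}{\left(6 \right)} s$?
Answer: $-4478930$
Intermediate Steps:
$C{\left(I \right)} = 2 I^{2}$ ($C{\left(I \right)} = I 2 I = 2 I^{2}$)
$n = 8$
$g{\left(B \right)} = 2 + \frac{4}{B}$ ($g{\left(B \right)} = 4 + \left(- \frac{2}{1} + \frac{4}{B}\right) = 4 + \left(\left(-2\right) 1 + \frac{4}{B}\right) = 4 - \left(2 - \frac{4}{B}\right) = 2 + \frac{4}{B}$)
$Z{\left(s,W \right)} = 373248 s$ ($Z{\left(s,W \right)} = \left(2 \cdot 6^{2}\right)^{3} s = \left(2 \cdot 36\right)^{3} s = 72^{3} s = 373248 s$)
$g{\left(2 \right)} Z{\left(-3,n \right)} + 46 = \left(2 + \frac{4}{2}\right) 373248 \left(-3\right) + 46 = \left(2 + 4 \cdot \frac{1}{2}\right) \left(-1119744\right) + 46 = \left(2 + 2\right) \left(-1119744\right) + 46 = 4 \left(-1119744\right) + 46 = -4478976 + 46 = -4478930$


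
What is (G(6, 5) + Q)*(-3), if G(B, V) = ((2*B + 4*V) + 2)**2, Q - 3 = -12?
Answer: -3441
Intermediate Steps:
Q = -9 (Q = 3 - 12 = -9)
G(B, V) = (2 + 2*B + 4*V)**2
(G(6, 5) + Q)*(-3) = (4*(1 + 6 + 2*5)**2 - 9)*(-3) = (4*(1 + 6 + 10)**2 - 9)*(-3) = (4*17**2 - 9)*(-3) = (4*289 - 9)*(-3) = (1156 - 9)*(-3) = 1147*(-3) = -3441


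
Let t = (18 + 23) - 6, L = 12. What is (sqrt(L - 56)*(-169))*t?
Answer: -11830*I*sqrt(11) ≈ -39236.0*I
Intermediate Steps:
t = 35 (t = 41 - 6 = 35)
(sqrt(L - 56)*(-169))*t = (sqrt(12 - 56)*(-169))*35 = (sqrt(-44)*(-169))*35 = ((2*I*sqrt(11))*(-169))*35 = -338*I*sqrt(11)*35 = -11830*I*sqrt(11)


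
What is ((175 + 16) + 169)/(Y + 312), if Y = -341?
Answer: -360/29 ≈ -12.414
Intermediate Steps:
((175 + 16) + 169)/(Y + 312) = ((175 + 16) + 169)/(-341 + 312) = (191 + 169)/(-29) = 360*(-1/29) = -360/29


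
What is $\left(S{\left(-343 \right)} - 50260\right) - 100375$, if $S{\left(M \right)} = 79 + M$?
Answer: $-150899$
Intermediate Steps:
$\left(S{\left(-343 \right)} - 50260\right) - 100375 = \left(\left(79 - 343\right) - 50260\right) - 100375 = \left(-264 - 50260\right) - 100375 = -50524 - 100375 = -150899$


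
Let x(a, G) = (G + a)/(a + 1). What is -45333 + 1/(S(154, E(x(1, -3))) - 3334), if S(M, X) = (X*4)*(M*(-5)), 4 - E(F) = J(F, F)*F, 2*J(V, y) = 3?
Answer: -919081243/20274 ≈ -45333.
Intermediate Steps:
J(V, y) = 3/2 (J(V, y) = (½)*3 = 3/2)
x(a, G) = (G + a)/(1 + a)
E(F) = 4 - 3*F/2
S(M, X) = -20*M*X (S(M, X) = (4*X)*(-5*M) = -20*M*X)
-45333 + 1/(S(154, E(x(1, -3))) - 3334) = -45333 + 1/(-20*154*(4 - 3*(-3 + 1)/(2*(1 + 1))) - 3334) = -45333 + 1/(-20*154*(4 - 3*(-2)/(2*2)) - 3334) = -45333 + 1/(-20*154*(4 - 3*(-2)/4) - 3334) = -45333 + 1/(-20*154*(4 - 3/2*(-1)) - 3334) = -45333 + 1/(-20*154*(4 + 3/2) - 3334) = -45333 + 1/(-20*154*11/2 - 3334) = -45333 + 1/(-16940 - 3334) = -45333 + 1/(-20274) = -45333 - 1/20274 = -919081243/20274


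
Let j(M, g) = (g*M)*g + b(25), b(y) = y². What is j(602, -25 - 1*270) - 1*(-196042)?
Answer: 52585717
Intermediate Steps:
j(M, g) = 625 + M*g² (j(M, g) = (g*M)*g + 25² = (M*g)*g + 625 = M*g² + 625 = 625 + M*g²)
j(602, -25 - 1*270) - 1*(-196042) = (625 + 602*(-25 - 1*270)²) - 1*(-196042) = (625 + 602*(-25 - 270)²) + 196042 = (625 + 602*(-295)²) + 196042 = (625 + 602*87025) + 196042 = (625 + 52389050) + 196042 = 52389675 + 196042 = 52585717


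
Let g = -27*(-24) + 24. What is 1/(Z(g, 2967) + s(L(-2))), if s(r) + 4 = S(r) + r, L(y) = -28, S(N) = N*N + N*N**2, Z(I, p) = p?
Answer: -1/18233 ≈ -5.4846e-5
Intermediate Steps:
g = 672 (g = 648 + 24 = 672)
S(N) = N**2 + N**3
s(r) = -4 + r + r**2*(1 + r) (s(r) = -4 + (r**2*(1 + r) + r) = -4 + (r + r**2*(1 + r)) = -4 + r + r**2*(1 + r))
1/(Z(g, 2967) + s(L(-2))) = 1/(2967 + (-4 - 28 + (-28)**2*(1 - 28))) = 1/(2967 + (-4 - 28 + 784*(-27))) = 1/(2967 + (-4 - 28 - 21168)) = 1/(2967 - 21200) = 1/(-18233) = -1/18233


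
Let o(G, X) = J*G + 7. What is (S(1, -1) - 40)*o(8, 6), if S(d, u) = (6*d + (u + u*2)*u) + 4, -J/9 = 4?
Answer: 7587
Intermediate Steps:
J = -36 (J = -9*4 = -36)
S(d, u) = 4 + 3*u**2 + 6*d (S(d, u) = (6*d + (u + 2*u)*u) + 4 = (6*d + (3*u)*u) + 4 = (6*d + 3*u**2) + 4 = (3*u**2 + 6*d) + 4 = 4 + 3*u**2 + 6*d)
o(G, X) = 7 - 36*G (o(G, X) = -36*G + 7 = 7 - 36*G)
(S(1, -1) - 40)*o(8, 6) = ((4 + 3*(-1)**2 + 6*1) - 40)*(7 - 36*8) = ((4 + 3*1 + 6) - 40)*(7 - 288) = ((4 + 3 + 6) - 40)*(-281) = (13 - 40)*(-281) = -27*(-281) = 7587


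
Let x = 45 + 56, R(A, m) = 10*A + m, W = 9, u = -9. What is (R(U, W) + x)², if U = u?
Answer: 400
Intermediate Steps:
U = -9
R(A, m) = m + 10*A
x = 101
(R(U, W) + x)² = ((9 + 10*(-9)) + 101)² = ((9 - 90) + 101)² = (-81 + 101)² = 20² = 400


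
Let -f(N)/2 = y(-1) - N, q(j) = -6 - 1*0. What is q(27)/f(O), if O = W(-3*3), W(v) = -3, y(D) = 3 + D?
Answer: ⅗ ≈ 0.60000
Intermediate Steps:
q(j) = -6 (q(j) = -6 + 0 = -6)
O = -3
f(N) = -4 + 2*N (f(N) = -2*((3 - 1) - N) = -2*(2 - N) = -4 + 2*N)
q(27)/f(O) = -6/(-4 + 2*(-3)) = -6/(-4 - 6) = -6/(-10) = -6*(-⅒) = ⅗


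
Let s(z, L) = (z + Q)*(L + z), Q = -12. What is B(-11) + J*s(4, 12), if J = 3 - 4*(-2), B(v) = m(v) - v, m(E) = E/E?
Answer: -1396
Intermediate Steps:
m(E) = 1
s(z, L) = (-12 + z)*(L + z) (s(z, L) = (z - 12)*(L + z) = (-12 + z)*(L + z))
B(v) = 1 - v
J = 11 (J = 3 + 8 = 11)
B(-11) + J*s(4, 12) = (1 - 1*(-11)) + 11*(4**2 - 12*12 - 12*4 + 12*4) = (1 + 11) + 11*(16 - 144 - 48 + 48) = 12 + 11*(-128) = 12 - 1408 = -1396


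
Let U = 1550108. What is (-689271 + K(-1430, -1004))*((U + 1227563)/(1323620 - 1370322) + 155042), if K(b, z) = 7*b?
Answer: -5061391551548453/46702 ≈ -1.0838e+11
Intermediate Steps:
(-689271 + K(-1430, -1004))*((U + 1227563)/(1323620 - 1370322) + 155042) = (-689271 + 7*(-1430))*((1550108 + 1227563)/(1323620 - 1370322) + 155042) = (-689271 - 10010)*(2777671/(-46702) + 155042) = -699281*(2777671*(-1/46702) + 155042) = -699281*(-2777671/46702 + 155042) = -699281*7237993813/46702 = -5061391551548453/46702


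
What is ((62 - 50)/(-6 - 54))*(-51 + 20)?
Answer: 31/5 ≈ 6.2000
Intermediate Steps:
((62 - 50)/(-6 - 54))*(-51 + 20) = (12/(-60))*(-31) = (12*(-1/60))*(-31) = -⅕*(-31) = 31/5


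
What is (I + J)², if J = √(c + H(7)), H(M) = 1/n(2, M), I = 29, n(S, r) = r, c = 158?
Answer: 6994/7 + 174*√861/7 ≈ 1728.5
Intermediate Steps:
H(M) = 1/M
J = 3*√861/7 (J = √(158 + 1/7) = √(158 + ⅐) = √(1107/7) = 3*√861/7 ≈ 12.575)
(I + J)² = (29 + 3*√861/7)²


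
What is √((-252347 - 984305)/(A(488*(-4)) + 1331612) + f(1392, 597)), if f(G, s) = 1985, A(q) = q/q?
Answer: √390904635992421/443871 ≈ 44.543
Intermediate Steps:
A(q) = 1
√((-252347 - 984305)/(A(488*(-4)) + 1331612) + f(1392, 597)) = √((-252347 - 984305)/(1 + 1331612) + 1985) = √(-1236652/1331613 + 1985) = √(2642015153/1331613) = √390904635992421/443871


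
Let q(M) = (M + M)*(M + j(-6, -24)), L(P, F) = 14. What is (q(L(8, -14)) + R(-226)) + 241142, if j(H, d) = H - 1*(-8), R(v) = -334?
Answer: 241256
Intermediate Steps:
j(H, d) = 8 + H (j(H, d) = H + 8 = 8 + H)
q(M) = 2*M*(2 + M) (q(M) = (M + M)*(M + (8 - 6)) = (2*M)*(M + 2) = (2*M)*(2 + M) = 2*M*(2 + M))
(q(L(8, -14)) + R(-226)) + 241142 = (2*14*(2 + 14) - 334) + 241142 = (2*14*16 - 334) + 241142 = (448 - 334) + 241142 = 114 + 241142 = 241256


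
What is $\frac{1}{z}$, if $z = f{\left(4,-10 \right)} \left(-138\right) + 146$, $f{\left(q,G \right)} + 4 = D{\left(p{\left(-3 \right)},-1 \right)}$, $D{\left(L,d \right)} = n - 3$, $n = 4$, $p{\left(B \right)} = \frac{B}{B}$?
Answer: $\frac{1}{560} \approx 0.0017857$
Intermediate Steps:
$p{\left(B \right)} = 1$
$D{\left(L,d \right)} = 1$ ($D{\left(L,d \right)} = 4 - 3 = 1$)
$f{\left(q,G \right)} = -3$ ($f{\left(q,G \right)} = -4 + 1 = -3$)
$z = 560$ ($z = \left(-3\right) \left(-138\right) + 146 = 414 + 146 = 560$)
$\frac{1}{z} = \frac{1}{560}$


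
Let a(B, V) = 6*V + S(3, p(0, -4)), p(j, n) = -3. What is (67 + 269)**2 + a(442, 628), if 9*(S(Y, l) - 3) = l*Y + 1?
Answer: 1049995/9 ≈ 1.1667e+5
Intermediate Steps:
S(Y, l) = 28/9 + Y*l/9 (S(Y, l) = 3 + (l*Y + 1)/9 = 3 + (Y*l + 1)/9 = 3 + (1 + Y*l)/9 = 3 + (1/9 + Y*l/9) = 28/9 + Y*l/9)
a(B, V) = 19/9 + 6*V (a(B, V) = 6*V + (28/9 + (1/9)*3*(-3)) = 6*V + (28/9 - 1) = 6*V + 19/9 = 19/9 + 6*V)
(67 + 269)**2 + a(442, 628) = (67 + 269)**2 + (19/9 + 6*628) = 336**2 + (19/9 + 3768) = 112896 + 33931/9 = 1049995/9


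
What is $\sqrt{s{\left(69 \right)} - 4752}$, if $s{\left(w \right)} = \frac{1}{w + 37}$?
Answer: $\frac{i \sqrt{53393366}}{106} \approx 68.935 i$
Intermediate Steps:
$s{\left(w \right)} = \frac{1}{37 + w}$
$\sqrt{s{\left(69 \right)} - 4752} = \sqrt{\frac{1}{37 + 69} - 4752} = \sqrt{\frac{1}{106} - 4752} = \sqrt{- \frac{503711}{106}} = \frac{i \sqrt{53393366}}{106}$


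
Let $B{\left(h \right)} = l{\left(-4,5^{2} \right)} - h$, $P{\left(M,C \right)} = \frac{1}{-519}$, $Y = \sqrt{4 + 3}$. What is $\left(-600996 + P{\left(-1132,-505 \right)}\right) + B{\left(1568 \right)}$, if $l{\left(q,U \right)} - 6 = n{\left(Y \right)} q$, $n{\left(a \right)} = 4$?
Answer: $- \frac{312735907}{519} \approx -6.0257 \cdot 10^{5}$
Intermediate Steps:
$Y = \sqrt{7} \approx 2.6458$
$P{\left(M,C \right)} = - \frac{1}{519}$
$l{\left(q,U \right)} = 6 + 4 q$
$B{\left(h \right)} = -10 - h$ ($B{\left(h \right)} = \left(6 + 4 \left(-4\right)\right) - h = \left(6 - 16\right) - h = -10 - h$)
$\left(-600996 + P{\left(-1132,-505 \right)}\right) + B{\left(1568 \right)} = \left(-600996 - \frac{1}{519}\right) - 1578 = - \frac{311916925}{519} - 1578 = - \frac{312735907}{519}$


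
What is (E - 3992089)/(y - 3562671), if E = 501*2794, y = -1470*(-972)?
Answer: 2592295/2133831 ≈ 1.2149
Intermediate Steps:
y = 1428840
E = 1399794
(E - 3992089)/(y - 3562671) = (1399794 - 3992089)/(1428840 - 3562671) = -2592295/(-2133831) = -2592295*(-1/2133831) = 2592295/2133831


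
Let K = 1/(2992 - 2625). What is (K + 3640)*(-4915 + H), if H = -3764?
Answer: -11594111199/367 ≈ -3.1592e+7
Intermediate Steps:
K = 1/367 ≈ 0.0027248
(K + 3640)*(-4915 + H) = (1/367 + 3640)*(-4915 - 3764) = (1335881/367)*(-8679) = -11594111199/367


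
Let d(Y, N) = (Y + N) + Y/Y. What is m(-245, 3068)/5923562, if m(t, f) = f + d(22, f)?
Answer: 6159/5923562 ≈ 0.0010397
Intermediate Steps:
d(Y, N) = 1 + N + Y (d(Y, N) = (N + Y) + 1 = 1 + N + Y)
m(t, f) = 23 + 2*f (m(t, f) = f + (1 + f + 22) = f + (23 + f) = 23 + 2*f)
m(-245, 3068)/5923562 = (23 + 2*3068)/5923562 = (23 + 6136)*(1/5923562) = 6159*(1/5923562) = 6159/5923562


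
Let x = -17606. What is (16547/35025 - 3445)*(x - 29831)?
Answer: 5723016846586/35025 ≈ 1.6340e+8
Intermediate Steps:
(16547/35025 - 3445)*(x - 29831) = (16547/35025 - 3445)*(-17606 - 29831) = (16547*(1/35025) - 3445)*(-47437) = (16547/35025 - 3445)*(-47437) = -120644578/35025*(-47437) = 5723016846586/35025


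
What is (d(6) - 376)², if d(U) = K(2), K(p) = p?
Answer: 139876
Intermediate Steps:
d(U) = 2
(d(6) - 376)² = (2 - 376)² = (-374)² = 139876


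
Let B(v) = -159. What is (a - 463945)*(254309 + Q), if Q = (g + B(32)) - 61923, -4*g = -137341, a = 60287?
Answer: -182907329421/2 ≈ -9.1454e+10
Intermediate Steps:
g = 137341/4 (g = -¼*(-137341) = 137341/4 ≈ 34335.)
Q = -110987/4 (Q = (137341/4 - 159) - 61923 = 136705/4 - 61923 = -110987/4 ≈ -27747.)
(a - 463945)*(254309 + Q) = (60287 - 463945)*(254309 - 110987/4) = -403658*906249/4 = -182907329421/2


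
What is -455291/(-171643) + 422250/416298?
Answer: 43668831578/11909106269 ≈ 3.6668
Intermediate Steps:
-455291/(-171643) + 422250/416298 = -455291*(-1/171643) + 422250*(1/416298) = 455291/171643 + 70375/69383 = 43668831578/11909106269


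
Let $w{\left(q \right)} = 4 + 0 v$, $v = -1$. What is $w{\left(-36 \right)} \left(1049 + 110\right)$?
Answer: $4636$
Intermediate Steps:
$w{\left(q \right)} = 4$ ($w{\left(q \right)} = 4 + 0 \left(-1\right) = 4 + 0 = 4$)
$w{\left(-36 \right)} \left(1049 + 110\right) = 4 \left(1049 + 110\right) = 4 \cdot 1159 = 4636$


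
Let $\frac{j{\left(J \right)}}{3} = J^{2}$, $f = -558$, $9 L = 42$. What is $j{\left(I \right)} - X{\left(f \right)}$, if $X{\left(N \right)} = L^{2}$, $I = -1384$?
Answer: $\frac{51717116}{9} \approx 5.7463 \cdot 10^{6}$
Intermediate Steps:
$L = \frac{14}{3}$ ($L = \frac{1}{9} \cdot 42 = \frac{14}{3} \approx 4.6667$)
$j{\left(J \right)} = 3 J^{2}$
$X{\left(N \right)} = \frac{196}{9}$ ($X{\left(N \right)} = \left(\frac{14}{3}\right)^{2} = \frac{196}{9}$)
$j{\left(I \right)} - X{\left(f \right)} = 3 \left(-1384\right)^{2} - \frac{196}{9} = 3 \cdot 1915456 - \frac{196}{9} = 5746368 - \frac{196}{9} = \frac{51717116}{9}$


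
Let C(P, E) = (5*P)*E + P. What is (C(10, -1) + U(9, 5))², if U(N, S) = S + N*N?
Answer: 2116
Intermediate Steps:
U(N, S) = S + N²
C(P, E) = P + 5*E*P (C(P, E) = 5*E*P + P = P + 5*E*P)
(C(10, -1) + U(9, 5))² = (10*(1 + 5*(-1)) + (5 + 9²))² = (10*(1 - 5) + (5 + 81))² = (10*(-4) + 86)² = (-40 + 86)² = 46² = 2116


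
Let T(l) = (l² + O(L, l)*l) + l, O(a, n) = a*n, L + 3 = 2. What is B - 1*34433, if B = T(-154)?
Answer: -34587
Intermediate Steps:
L = -1 (L = -3 + 2 = -1)
T(l) = l (T(l) = (l² + (-l)*l) + l = (l² - l²) + l = 0 + l = l)
B = -154
B - 1*34433 = -154 - 1*34433 = -154 - 34433 = -34587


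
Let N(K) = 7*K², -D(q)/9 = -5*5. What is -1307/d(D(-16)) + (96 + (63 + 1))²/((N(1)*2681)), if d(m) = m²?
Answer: 1271471531/950079375 ≈ 1.3383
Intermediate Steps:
D(q) = 225 (D(q) = -(-45)*5 = -9*(-25) = 225)
-1307/d(D(-16)) + (96 + (63 + 1))²/((N(1)*2681)) = -1307/(225²) + (96 + (63 + 1))²/(((7*1²)*2681)) = -1307/50625 + (96 + 64)²/(((7*1)*2681)) = -1307*1/50625 + 160²/((7*2681)) = -1307/50625 + 25600/18767 = 1271471531/950079375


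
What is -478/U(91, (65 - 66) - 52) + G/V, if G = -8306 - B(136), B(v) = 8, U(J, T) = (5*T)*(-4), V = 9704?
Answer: -1681419/1285780 ≈ -1.3077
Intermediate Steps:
U(J, T) = -20*T
G = -8314 (G = -8306 - 1*8 = -8306 - 8 = -8314)
-478/U(91, (65 - 66) - 52) + G/V = -478*(-1/(20*((65 - 66) - 52))) - 8314/9704 = -478*(-1/(20*(-1 - 52))) - 8314*1/9704 = -478/((-20*(-53))) - 4157/4852 = -478/1060 - 4157/4852 = -478*1/1060 - 4157/4852 = -239/530 - 4157/4852 = -1681419/1285780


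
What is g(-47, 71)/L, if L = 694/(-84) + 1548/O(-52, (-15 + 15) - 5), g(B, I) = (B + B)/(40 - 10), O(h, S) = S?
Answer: 658/66751 ≈ 0.0098575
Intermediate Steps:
g(B, I) = B/15 (g(B, I) = (2*B)/30 = (2*B)*(1/30) = B/15)
L = -66751/210 (L = 694/(-84) + 1548/((-15 + 15) - 5) = 694*(-1/84) + 1548/(0 - 5) = -347/42 + 1548/(-5) = -347/42 + 1548*(-⅕) = -347/42 - 1548/5 = -66751/210 ≈ -317.86)
g(-47, 71)/L = ((1/15)*(-47))/(-66751/210) = -47/15*(-210/66751) = 658/66751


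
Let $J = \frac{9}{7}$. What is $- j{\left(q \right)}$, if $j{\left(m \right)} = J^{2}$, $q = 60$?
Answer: $- \frac{81}{49} \approx -1.6531$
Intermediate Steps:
$J = \frac{9}{7}$ ($J = 9 \cdot \frac{1}{7} = \frac{9}{7} \approx 1.2857$)
$j{\left(m \right)} = \frac{81}{49}$ ($j{\left(m \right)} = \left(\frac{9}{7}\right)^{2} = \frac{81}{49}$)
$- j{\left(q \right)} = \left(-1\right) \frac{81}{49} = - \frac{81}{49}$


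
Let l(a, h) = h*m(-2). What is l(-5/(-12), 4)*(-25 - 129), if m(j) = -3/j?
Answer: -924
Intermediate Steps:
l(a, h) = 3*h/2 (l(a, h) = h*(-3/(-2)) = h*(-3*(-1/2)) = h*(3/2) = 3*h/2)
l(-5/(-12), 4)*(-25 - 129) = ((3/2)*4)*(-25 - 129) = 6*(-154) = -924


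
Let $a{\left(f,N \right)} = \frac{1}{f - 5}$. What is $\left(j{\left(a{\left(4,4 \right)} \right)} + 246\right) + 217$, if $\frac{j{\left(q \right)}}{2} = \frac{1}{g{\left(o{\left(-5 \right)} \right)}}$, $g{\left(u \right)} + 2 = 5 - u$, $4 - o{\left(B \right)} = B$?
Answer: $\frac{1388}{3} \approx 462.67$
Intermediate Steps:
$a{\left(f,N \right)} = \frac{1}{-5 + f}$
$o{\left(B \right)} = 4 - B$
$g{\left(u \right)} = 3 - u$ ($g{\left(u \right)} = -2 - \left(-5 + u\right) = 3 - u$)
$j{\left(q \right)} = - \frac{1}{3}$ ($j{\left(q \right)} = \frac{2}{3 - \left(4 - -5\right)} = \frac{2}{3 - \left(4 + 5\right)} = \frac{2}{3 - 9} = \frac{2}{-6} = 2 \left(- \frac{1}{6}\right) = - \frac{1}{3}$)
$\left(j{\left(a{\left(4,4 \right)} \right)} + 246\right) + 217 = \left(- \frac{1}{3} + 246\right) + 217 = \frac{737}{3} + 217 = \frac{1388}{3}$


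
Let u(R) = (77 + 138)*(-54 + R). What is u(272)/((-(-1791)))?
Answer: 46870/1791 ≈ 26.170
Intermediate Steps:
u(R) = -11610 + 215*R (u(R) = 215*(-54 + R) = -11610 + 215*R)
u(272)/((-(-1791))) = (-11610 + 215*272)/((-(-1791))) = (-11610 + 58480)/((-1791*(-1))) = 46870/1791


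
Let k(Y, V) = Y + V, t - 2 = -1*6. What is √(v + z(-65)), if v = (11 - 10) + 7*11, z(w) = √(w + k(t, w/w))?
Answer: √(78 + 2*I*√17) ≈ 8.8441 + 0.4662*I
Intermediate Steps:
t = -4 (t = 2 - 1*6 = 2 - 6 = -4)
k(Y, V) = V + Y
z(w) = √(-3 + w) (z(w) = √(w + (w/w - 4)) = √(w + (1 - 4)) = √(w - 3) = √(-3 + w))
v = 78 (v = 1 + 77 = 78)
√(v + z(-65)) = √(78 + √(-3 - 65)) = √(78 + √(-68)) = √(78 + 2*I*√17)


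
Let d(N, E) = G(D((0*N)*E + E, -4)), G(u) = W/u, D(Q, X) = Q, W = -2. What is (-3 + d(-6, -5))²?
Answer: 169/25 ≈ 6.7600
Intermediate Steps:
G(u) = -2/u
d(N, E) = -2/E (d(N, E) = -2/((0*N)*E + E) = -2/(0*E + E) = -2/(0 + E) = -2/E)
(-3 + d(-6, -5))² = (-3 - 2/(-5))² = (-3 - 2*(-⅕))² = (-3 + ⅖)² = (-13/5)² = 169/25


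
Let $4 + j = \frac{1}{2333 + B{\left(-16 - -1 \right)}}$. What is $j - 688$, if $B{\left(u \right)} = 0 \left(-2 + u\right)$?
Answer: $- \frac{1614435}{2333} \approx -692.0$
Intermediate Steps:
$B{\left(u \right)} = 0$
$j = - \frac{9331}{2333}$ ($j = -4 + \frac{1}{2333 + 0} = -4 + \frac{1}{2333} = - \frac{9331}{2333} \approx -3.9996$)
$j - 688 = - \frac{9331}{2333} - 688 = - \frac{1614435}{2333}$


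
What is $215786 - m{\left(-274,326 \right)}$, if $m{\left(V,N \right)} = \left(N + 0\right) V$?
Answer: $305110$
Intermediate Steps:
$m{\left(V,N \right)} = N V$
$215786 - m{\left(-274,326 \right)} = 215786 - 326 \left(-274\right) = 215786 - -89324 = 215786 + 89324 = 305110$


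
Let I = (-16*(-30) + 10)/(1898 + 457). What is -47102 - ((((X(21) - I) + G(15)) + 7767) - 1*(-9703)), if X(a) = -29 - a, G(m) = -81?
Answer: -30351613/471 ≈ -64441.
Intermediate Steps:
I = 98/471 (I = (480 + 10)/2355 = 490*(1/2355) = 98/471 ≈ 0.20807)
-47102 - ((((X(21) - I) + G(15)) + 7767) - 1*(-9703)) = -47102 - (((((-29 - 1*21) - 1*98/471) - 81) + 7767) - 1*(-9703)) = -47102 - (((((-29 - 21) - 98/471) - 81) + 7767) + 9703) = -47102 - ((((-50 - 98/471) - 81) + 7767) + 9703) = -47102 - (((-23648/471 - 81) + 7767) + 9703) = -47102 - ((-61799/471 + 7767) + 9703) = -47102 - (3596458/471 + 9703) = -47102 - 1*8166571/471 = -47102 - 8166571/471 = -30351613/471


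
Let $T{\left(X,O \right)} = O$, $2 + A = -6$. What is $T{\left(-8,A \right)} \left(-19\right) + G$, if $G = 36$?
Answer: $188$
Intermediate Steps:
$A = -8$ ($A = -2 - 6 = -8$)
$T{\left(-8,A \right)} \left(-19\right) + G = \left(-8\right) \left(-19\right) + 36 = 152 + 36 = 188$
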